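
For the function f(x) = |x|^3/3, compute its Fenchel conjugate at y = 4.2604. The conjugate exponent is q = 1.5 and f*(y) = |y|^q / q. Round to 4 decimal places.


The conjugate exponent q satisfies 1/p + 1/q = 1.
p = 3, so q = 3/(3 - 1) = 1.5
|y|^q = 4.2604^1.5 = 8.7938
f*(4.2604) = 8.7938 / 1.5 = 5.8625


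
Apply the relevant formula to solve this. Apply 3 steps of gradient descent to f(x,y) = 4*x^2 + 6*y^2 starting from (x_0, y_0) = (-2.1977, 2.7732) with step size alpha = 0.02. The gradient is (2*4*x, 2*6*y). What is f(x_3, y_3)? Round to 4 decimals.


Gradient descent on f(x,y) = 4*x^2 + 6*y^2.
Starting point: (-2.1977, 2.7732), alpha = 0.02
Step 1: grad_x = 2*4*-2.1977 = -17.5816, grad_y = 2*6*2.7732 = 33.2784
  x_1 = -2.1977 - 0.02*-17.5816 = -1.8461
  y_1 = 2.7732 - 0.02*33.2784 = 2.1076
Step 2: grad_x = 2*4*-1.8461 = -14.7685, grad_y = 2*6*2.1076 = 25.2916
  x_2 = -1.8461 - 0.02*-14.7685 = -1.5507
  y_2 = 2.1076 - 0.02*25.2916 = 1.6018
Step 3: grad_x = 2*4*-1.5507 = -12.4056, grad_y = 2*6*1.6018 = 19.2216
  x_3 = -1.5507 - 0.02*-12.4056 = -1.3026
  y_3 = 1.6018 - 0.02*19.2216 = 1.2174
f(-1.3026, 1.2174) = 4*(-1.3026)^2 + 6*1.2174^2 = 15.6788


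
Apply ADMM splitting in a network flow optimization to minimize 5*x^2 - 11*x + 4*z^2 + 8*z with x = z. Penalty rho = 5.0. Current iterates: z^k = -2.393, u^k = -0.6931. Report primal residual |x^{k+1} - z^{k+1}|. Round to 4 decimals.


ADMM iteration with rho = 5.0, z^k = -2.393, u^k = -0.6931
Step 1: x-update.
Minimize 5*x^2 - 11*x + (5.0/2)*(x + 2.393 - 0.6931)^2
FOC: (2*5 + 5.0)*x = 11 + 5.0*(-2.393 + 0.6931)
x^{k+1} = 0.1667
Step 2: z-update.
Minimize 4*z^2 + 8*z + (5.0/2)*(0.1667 - z - 0.6931)^2
FOC: (2*4 + 5.0)*z = -8 + 5.0*(0.1667 - 0.6931)
z^{k+1} = -0.8178
Step 3: u-update.
u^{k+1} = -0.6931 + 0.1667 + 0.8178 = 0.2914
Step 4: Primal residual = |0.1667 + 0.8178| = 0.9845


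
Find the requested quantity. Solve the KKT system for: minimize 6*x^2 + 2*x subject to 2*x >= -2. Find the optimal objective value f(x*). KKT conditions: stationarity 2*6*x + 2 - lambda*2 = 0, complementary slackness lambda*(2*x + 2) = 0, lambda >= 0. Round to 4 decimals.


Step 1: Try lambda = 0 (constraint inactive).
Stationarity: 2*6*x + 2 = 0
x* = -2/(2*6) = -1/6 = -0.1667 (rounded; the exact value -1/6 is used below)
Check constraint: 2*-0.1667 = -0.3334 >= -2 -- satisfied.
Step 2: Compute optimal value.
f(x*) = 6*(-1/6)^2 + 2*(-1/6) = -0.1667


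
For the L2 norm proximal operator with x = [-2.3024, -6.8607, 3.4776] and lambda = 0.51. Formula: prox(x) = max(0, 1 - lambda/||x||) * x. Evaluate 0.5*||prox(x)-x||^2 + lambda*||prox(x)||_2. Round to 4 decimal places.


Step 1: Compute ||x||.
||x|| = 8.0289
Step 2: Compute scaling factor.
scale = max(0, 1 - 0.51/8.0289) = 0.9365
Step 3: prox(x) = [-2.1562, -6.4249, 3.2567]
||prox(x)|| = 7.5189
Step 4: Proximal objective.
0.5*||prox-x||^2 = 0.1301
lambda*||prox|| = 3.8346
Total = 3.9647


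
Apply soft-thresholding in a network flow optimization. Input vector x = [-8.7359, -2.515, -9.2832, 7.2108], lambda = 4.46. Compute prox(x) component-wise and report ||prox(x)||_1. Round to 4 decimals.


Soft-thresholding with lambda = 4.46:
prox(-8.7359) = sign(-8.7359)*max(|-8.7359| - 4.46, 0) = -4.2759
prox(-2.515) = sign(-2.515)*max(|-2.515| - 4.46, 0) = 0.0
prox(-9.2832) = sign(-9.2832)*max(|-9.2832| - 4.46, 0) = -4.8232
prox(7.2108) = sign(7.2108)*max(|7.2108| - 4.46, 0) = 2.7508
prox(x) = [-4.2759, 0.0, -4.8232, 2.7508]
||prox(x)||_1 = 4.2759 + 0.0 + 4.8232 + 2.7508 = 11.8499


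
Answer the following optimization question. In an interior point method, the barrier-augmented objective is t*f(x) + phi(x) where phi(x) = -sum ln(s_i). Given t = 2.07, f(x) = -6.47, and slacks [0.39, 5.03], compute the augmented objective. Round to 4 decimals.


Step 1: Compute log-barrier.
ln values: [-0.9416, 1.6154]
phi = -(-0.9416 + 1.6154) = -0.6738
Step 2: Compute augmented objective.
t*f(x) = 2.07*-6.47 = -13.3929
Total = -13.3929 - 0.6738 = -14.0667


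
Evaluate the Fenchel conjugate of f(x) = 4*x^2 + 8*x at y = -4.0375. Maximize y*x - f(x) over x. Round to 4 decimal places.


f*(y) = sup_x {y*x - a*x^2 - b*x} = sup_x {(y-b)*x - a*x^2}
FOC: (y - b) - 2a*x = 0 => x* = (y - b)/(2a)
x* = (-4.0375 - 8)/(2*4) = -1.5047
f*(-4.0375) = (y-b)^2/(4a) = (-4.0375 - 8)^2/(4*4)
= 144.9014/16 = 9.0563


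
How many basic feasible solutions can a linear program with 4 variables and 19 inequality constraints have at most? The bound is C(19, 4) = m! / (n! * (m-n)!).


Each vertex corresponds to some choice of n active constraints out of m, so the number of vertices is at most C(m, n) = m! / (n!(m-n)!).
m = 19, n = 4
Numerator: 19 * 18 * 17 * 16
Denominator: 4! = 24
C(19, 4) = 3876


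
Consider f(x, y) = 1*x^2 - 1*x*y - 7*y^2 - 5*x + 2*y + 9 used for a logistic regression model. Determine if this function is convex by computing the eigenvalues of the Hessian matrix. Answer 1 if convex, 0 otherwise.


The Hessian of f(x,y) = 1*x^2 - 1*x*y - 7*y^2 - 5*x + 2*y + 9 is:
H = [[2, -1], [-1, -14]]
Trace = 2 - 14 = -12
Determinant = 2*-14 - (-1)^2 = -29
Discriminant = (-12)^2 - 4*-29 = 260.0
Eigenvalues: lambda_1 = -14.0623, lambda_2 = 2.0623
The function is not convex.

0


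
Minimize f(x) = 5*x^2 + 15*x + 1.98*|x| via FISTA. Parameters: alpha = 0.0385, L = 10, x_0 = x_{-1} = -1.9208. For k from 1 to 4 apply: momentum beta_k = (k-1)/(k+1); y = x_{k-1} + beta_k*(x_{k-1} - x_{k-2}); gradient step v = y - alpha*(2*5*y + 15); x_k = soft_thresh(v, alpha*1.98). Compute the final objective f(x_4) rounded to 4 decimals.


FISTA on f(x) = 5*x^2 + 15*x + 1.98*|x|
L = 10, alpha = 0.0385
Iteration 1: beta = 0.0, y = -1.9208 + 0.0*(-1.9208 + 1.9208) = -1.9208
  grad(y) = -4.208, v = y - alpha*grad = -1.7588
  prox(v) = soft_thresh(-1.7588, 0.0762) = -1.6826
Iteration 2: beta = 0.3333, y = -1.6826 + 0.3333*(-1.6826 + 1.9208) = -1.6031
  grad(y) = -1.0315, v = y - alpha*grad = -1.5634
  prox(v) = soft_thresh(-1.5634, 0.0762) = -1.4872
Iteration 3: beta = 0.5, y = -1.4872 + 0.5*(-1.4872 + 1.6826) = -1.3895
  grad(y) = 1.1047, v = y - alpha*grad = -1.4321
  prox(v) = soft_thresh(-1.4321, 0.0762) = -1.3558
Iteration 4: beta = 0.6, y = -1.3558 + 0.6*(-1.3558 + 1.4872) = -1.277
  grad(y) = 2.23, v = y - alpha*grad = -1.3629
  prox(v) = soft_thresh(-1.3629, 0.0762) = -1.2866
f(x_4) = 5*(-1.2866)^2 + 15*(-1.2866) + 1.98*|-1.2866| = -8.4748


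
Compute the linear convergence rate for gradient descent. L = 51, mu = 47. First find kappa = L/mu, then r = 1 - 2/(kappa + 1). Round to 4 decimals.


Step 1: Compute the condition number.
kappa = L/mu = 51/47 = 1.0851
Step 2: Compute the convergence rate.
r = 1 - 2/(kappa + 1) = 1 - 2*mu/(L + mu) = (L - mu)/(L + mu) = 4/98 = 0.0408


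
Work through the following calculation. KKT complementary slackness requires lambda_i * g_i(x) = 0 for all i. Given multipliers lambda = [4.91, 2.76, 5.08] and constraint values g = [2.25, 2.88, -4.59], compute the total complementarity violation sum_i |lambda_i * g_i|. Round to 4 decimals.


KKT complementary slackness check:
lambda_1 * g_1 = 4.91 * 2.25 = 11.0475
lambda_2 * g_2 = 2.76 * 2.88 = 7.9488
lambda_3 * g_3 = 5.08 * -4.59 = -23.3172
Total violation = 11.0475 + 7.9488 + 23.3172 = 42.3135


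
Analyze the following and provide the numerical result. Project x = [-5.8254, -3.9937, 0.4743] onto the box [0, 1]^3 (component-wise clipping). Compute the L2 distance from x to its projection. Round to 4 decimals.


Project each component onto [0, 1].
clip(-5.8254) = 0.0, clip(-3.9937) = 0.0, clip(0.4743) = 0.4743
Projection = [0.0, 0.0, 0.4743]
Squared diffs: [33.9353, 15.9496, 0.0]
Distance = sqrt(49.8849) = 7.0629


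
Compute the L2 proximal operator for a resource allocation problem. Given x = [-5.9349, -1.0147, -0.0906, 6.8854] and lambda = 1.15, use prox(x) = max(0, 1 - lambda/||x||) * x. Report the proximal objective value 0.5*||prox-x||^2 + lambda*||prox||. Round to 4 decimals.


Step 1: Compute ||x||.
||x|| = 9.1471
Step 2: Compute scaling factor.
scale = max(0, 1 - 1.15/9.1471) = 0.8743
Step 3: prox(x) = [-5.1887, -0.8871, -0.0792, 6.0197]
||prox(x)|| = 7.9971
Step 4: Proximal objective.
0.5*||prox-x||^2 = 0.6613
lambda*||prox|| = 9.1967
Total = 9.8579


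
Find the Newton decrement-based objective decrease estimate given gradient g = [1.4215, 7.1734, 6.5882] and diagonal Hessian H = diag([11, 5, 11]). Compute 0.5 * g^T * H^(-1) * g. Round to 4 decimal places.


Step 1: H is diagonal, so H^(-1) * g = [0.1292, 1.4347, 0.5989].
Step 2: g^T H^(-1) g = sum_i g_i^2 / H_ii
  = (1.4215)^2/11 + (7.1734)^2/5 + (6.5882)^2/11
  = 0.1837 + 10.2915 + 3.9459 = 14.4211
Step 3: Objective decrease = 0.5 * g^T H^(-1) g = 7.2105


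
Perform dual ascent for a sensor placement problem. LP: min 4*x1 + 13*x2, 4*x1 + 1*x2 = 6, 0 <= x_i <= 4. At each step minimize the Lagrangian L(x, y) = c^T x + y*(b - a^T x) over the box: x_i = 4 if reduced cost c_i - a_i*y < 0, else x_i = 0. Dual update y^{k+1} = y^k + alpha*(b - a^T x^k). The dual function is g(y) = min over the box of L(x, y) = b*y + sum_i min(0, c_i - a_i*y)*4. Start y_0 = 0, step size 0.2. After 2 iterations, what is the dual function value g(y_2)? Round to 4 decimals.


Dual ascent for LP: min 4*x1 + 13*x2, 4*x1 + 1*x2 = 6, 0 <= x_i <= 4
Step 1: y^k = 0.0, reduced costs: (4.0, 13.0)
  x^k = (0.0, 0.0), subgradient = b - a^T x = 6.0
  y^{k+1} = 0.0 + 0.2*6.0 = 1.2
Step 2: y^k = 1.2, reduced costs: (-0.8, 11.8)
  x^k = (4.0, 0.0), subgradient = b - a^T x = -10.0
  y^{k+1} = 1.2 + 0.2*-10.0 = -0.8
Dual objective at y_2 = -0.8: reduced costs (7.2, 13.8), box minimizer x = (0.0, 0.0)
g(y_2) = b*y + (c1 - a1*y)*x1 + (c2 - a2*y)*x2 = 6*(-0.8) + 7.2*0.0 + 13.8*0.0 = -4.8 + 0.0 + 0.0 = -4.8


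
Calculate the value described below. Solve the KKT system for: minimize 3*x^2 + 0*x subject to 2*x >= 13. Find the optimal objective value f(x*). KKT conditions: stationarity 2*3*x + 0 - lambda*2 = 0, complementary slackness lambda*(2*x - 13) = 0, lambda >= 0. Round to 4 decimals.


Step 1: Try lambda = 0 (constraint inactive).
x_unc = 0/(2*3) = 0.0
Check: 2*0.0 = 0.0 < 13 -- violated!
Step 2: Constraint must be active: 2*x = 13
x* = 13/2 = 6.5
lambda = (2*3*6.5 + 0)/2 = 19.5
Step 3: Compute optimal value.
f(x*) = 3*6.5^2 + 0*6.5 = 126.75


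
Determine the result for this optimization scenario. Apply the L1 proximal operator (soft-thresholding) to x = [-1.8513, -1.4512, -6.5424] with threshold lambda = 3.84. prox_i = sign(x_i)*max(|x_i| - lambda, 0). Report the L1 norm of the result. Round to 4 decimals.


Soft-thresholding with lambda = 3.84:
prox(-1.8513) = sign(-1.8513)*max(|-1.8513| - 3.84, 0) = 0.0
prox(-1.4512) = sign(-1.4512)*max(|-1.4512| - 3.84, 0) = 0.0
prox(-6.5424) = sign(-6.5424)*max(|-6.5424| - 3.84, 0) = -2.7024
prox(x) = [0.0, 0.0, -2.7024]
||prox(x)||_1 = 0.0 + 0.0 + 2.7024 = 2.7024


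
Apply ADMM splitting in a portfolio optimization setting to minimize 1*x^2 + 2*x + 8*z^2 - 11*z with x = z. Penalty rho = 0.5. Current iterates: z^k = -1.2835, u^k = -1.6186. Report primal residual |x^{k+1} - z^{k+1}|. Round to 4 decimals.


ADMM iteration with rho = 0.5, z^k = -1.2835, u^k = -1.6186
Step 1: x-update.
Minimize 1*x^2 + 2*x + (0.5/2)*(x + 1.2835 - 1.6186)^2
FOC: (2*1 + 0.5)*x = -2 + 0.5*(-1.2835 + 1.6186)
x^{k+1} = -0.733
Step 2: z-update.
Minimize 8*z^2 - 11*z + (0.5/2)*(-0.733 - z - 1.6186)^2
FOC: (2*8 + 0.5)*z = 11 + 0.5*(-0.733 - 1.6186)
z^{k+1} = 0.5954
Step 3: u-update.
u^{k+1} = -1.6186 - 0.733 - 0.5954 = -2.947
Step 4: Primal residual = |-0.733 - 0.5954| = 1.3284


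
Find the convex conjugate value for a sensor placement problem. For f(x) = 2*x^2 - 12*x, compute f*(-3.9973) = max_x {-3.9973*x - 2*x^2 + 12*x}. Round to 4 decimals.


f*(y) = sup_x {y*x - a*x^2 - b*x} = sup_x {(y-b)*x - a*x^2}
FOC: (y - b) - 2a*x = 0 => x* = (y - b)/(2a)
x* = (-3.9973 + 12)/(2*2) = 2.0007
f*(-3.9973) = (y-b)^2/(4a) = (-3.9973 + 12)^2/(4*2)
= 64.0432/8 = 8.0054


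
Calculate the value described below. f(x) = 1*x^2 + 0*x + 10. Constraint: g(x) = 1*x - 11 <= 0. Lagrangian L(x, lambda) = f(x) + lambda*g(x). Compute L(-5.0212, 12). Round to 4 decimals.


Step 1: Evaluate f(x).
f(-5.0212) = 1*(-5.0212)^2 + 0*(-5.0212) + 10 = 35.2124
Step 2: Evaluate g(x).
g(-5.0212) = 1*-5.0212 - 11 = -16.0212
Step 3: Compute Lagrangian.
L = 35.2124 + 12*-16.0212 = -157.042


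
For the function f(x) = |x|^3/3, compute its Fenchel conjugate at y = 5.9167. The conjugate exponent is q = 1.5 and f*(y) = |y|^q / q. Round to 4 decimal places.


The conjugate exponent q satisfies 1/p + 1/q = 1.
p = 3, so q = 3/(3 - 1) = 1.5
|y|^q = 5.9167^1.5 = 14.3919
f*(5.9167) = 14.3919 / 1.5 = 9.5946


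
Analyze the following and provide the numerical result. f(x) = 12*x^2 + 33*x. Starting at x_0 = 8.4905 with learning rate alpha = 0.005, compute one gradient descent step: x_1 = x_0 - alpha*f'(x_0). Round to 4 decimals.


We compute the gradient at x_0 and apply the update.
f'(x) = 24*x + 33
f'(8.4905) = 24*8.4905 + 33 = 236.772
x_1 = 8.4905 - 0.005*236.772 = 7.3066


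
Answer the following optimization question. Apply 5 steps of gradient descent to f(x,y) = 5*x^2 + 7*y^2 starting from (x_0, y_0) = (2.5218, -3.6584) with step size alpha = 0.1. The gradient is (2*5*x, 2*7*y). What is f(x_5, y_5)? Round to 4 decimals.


Gradient descent on f(x,y) = 5*x^2 + 7*y^2.
Starting point: (2.5218, -3.6584), alpha = 0.1
Step 1: grad_x = 2*5*2.5218 = 25.218, grad_y = 2*7*-3.6584 = -51.2176
  x_1 = 2.5218 - 0.1*25.218 = 0.0
  y_1 = -3.6584 - 0.1*-51.2176 = 1.4634
Step 2: grad_x = 2*5*0.0 = 0.0, grad_y = 2*7*1.4634 = 20.487
  x_2 = 0.0 - 0.1*0.0 = 0.0
  y_2 = 1.4634 - 0.1*20.487 = -0.5853
Step 3: grad_x = 2*5*0.0 = 0.0, grad_y = 2*7*-0.5853 = -8.1948
  x_3 = 0.0 - 0.1*0.0 = 0.0
  y_3 = -0.5853 - 0.1*-8.1948 = 0.2341
Step 4: grad_x = 2*5*0.0 = 0.0, grad_y = 2*7*0.2341 = 3.2779
  x_4 = 0.0 - 0.1*0.0 = 0.0
  y_4 = 0.2341 - 0.1*3.2779 = -0.0937
Step 5: grad_x = 2*5*0.0 = 0.0, grad_y = 2*7*-0.0937 = -1.3112
  x_5 = 0.0 - 0.1*0.0 = 0.0
  y_5 = -0.0937 - 0.1*-1.3112 = 0.0375
f(0.0, 0.0375) = 5*0.0^2 + 7*0.0375^2 = 0.0098


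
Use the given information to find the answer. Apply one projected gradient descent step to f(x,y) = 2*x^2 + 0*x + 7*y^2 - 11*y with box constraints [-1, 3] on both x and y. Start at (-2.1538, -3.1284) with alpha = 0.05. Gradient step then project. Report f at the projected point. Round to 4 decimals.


Step 1: Compute gradient at (-2.1538, -3.1284).
grad_x = 2*2*-2.1538 + 0 = -8.6152
grad_y = 2*7*-3.1284 - 11 = -54.7976
Step 2: Gradient step.
x_raw = -2.1538 - 0.05*-8.6152 = -1.723
y_raw = -3.1284 - 0.05*-54.7976 = -0.3885
Step 3: Project onto [-1, 3].
x_proj = clip(-1.723) = -1.0
y_proj = clip(-0.3885) = -0.3885
Step 4: Evaluate f.
f(-1.0, -0.3885) = 7.3304


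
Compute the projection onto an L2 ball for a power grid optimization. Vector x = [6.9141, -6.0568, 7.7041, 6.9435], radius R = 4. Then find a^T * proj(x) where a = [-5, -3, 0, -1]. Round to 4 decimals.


Step 1: Compute ||x|| (intermediates to 6 decimals).
||x|| = sqrt(6.9141^2 + (-6.0568)^2 + 7.7041^2 + 6.9435^2) = 13.858389
Step 2: Project.
Since ||x|| > R, scale = R/||x|| = 4/13.858389 = 0.288634, proj(x) = scale * x
proj(x) = [1.995644, -1.748198, 2.223665, 2.00413]
Step 3: Dot product.
a^T * proj(x) = -5*1.995644 - 3*(-1.748198) + 0*2.223665 - 1*2.00413 = -6.7378


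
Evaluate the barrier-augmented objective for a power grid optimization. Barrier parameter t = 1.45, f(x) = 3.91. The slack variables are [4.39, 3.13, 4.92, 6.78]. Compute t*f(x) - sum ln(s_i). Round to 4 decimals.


Step 1: Compute log-barrier.
ln values: [1.4793, 1.141, 1.5933, 1.914]
phi = -(1.4793 + 1.141 + 1.5933 + 1.914) = -6.1276
Step 2: Compute augmented objective.
t*f(x) = 1.45*3.91 = 5.6695
Total = 5.6695 - 6.1276 = -0.4581


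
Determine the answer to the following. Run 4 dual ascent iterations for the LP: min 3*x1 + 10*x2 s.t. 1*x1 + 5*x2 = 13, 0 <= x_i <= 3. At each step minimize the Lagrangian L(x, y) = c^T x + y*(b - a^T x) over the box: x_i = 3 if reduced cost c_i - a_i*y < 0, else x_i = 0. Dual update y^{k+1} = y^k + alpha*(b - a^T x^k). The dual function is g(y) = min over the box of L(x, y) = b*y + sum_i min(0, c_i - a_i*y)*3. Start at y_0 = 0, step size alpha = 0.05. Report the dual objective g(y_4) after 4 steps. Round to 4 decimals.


Dual ascent for LP: min 3*x1 + 10*x2, 1*x1 + 5*x2 = 13, 0 <= x_i <= 3
Step 1: y^k = 0.0, reduced costs: (3.0, 10.0)
  x^k = (0.0, 0.0), subgradient = b - a^T x = 13.0
  y^{k+1} = 0.0 + 0.05*13.0 = 0.65
Step 2: y^k = 0.65, reduced costs: (2.35, 6.75)
  x^k = (0.0, 0.0), subgradient = b - a^T x = 13.0
  y^{k+1} = 0.65 + 0.05*13.0 = 1.3
Step 3: y^k = 1.3, reduced costs: (1.7, 3.5)
  x^k = (0.0, 0.0), subgradient = b - a^T x = 13.0
  y^{k+1} = 1.3 + 0.05*13.0 = 1.95
Step 4: y^k = 1.95, reduced costs: (1.05, 0.25)
  x^k = (0.0, 0.0), subgradient = b - a^T x = 13.0
  y^{k+1} = 1.95 + 0.05*13.0 = 2.6
Dual objective at y_4 = 2.6: reduced costs (0.4, -3.0), box minimizer x = (0.0, 3.0)
g(y_4) = b*y + (c1 - a1*y)*x1 + (c2 - a2*y)*x2 = 13*2.6 + 0.4*0.0 + (-3.0)*3.0 = 33.8 + 0.0 - 9.0 = 24.8


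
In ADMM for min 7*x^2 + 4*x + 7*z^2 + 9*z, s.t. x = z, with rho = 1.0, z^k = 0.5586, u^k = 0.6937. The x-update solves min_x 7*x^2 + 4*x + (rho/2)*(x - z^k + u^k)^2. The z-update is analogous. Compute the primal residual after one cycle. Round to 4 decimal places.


ADMM iteration with rho = 1.0, z^k = 0.5586, u^k = 0.6937
Step 1: x-update.
Minimize 7*x^2 + 4*x + (1.0/2)*(x - 0.5586 + 0.6937)^2
FOC: (2*7 + 1.0)*x = -4 + 1.0*(0.5586 - 0.6937)
x^{k+1} = -0.2757
Step 2: z-update.
Minimize 7*z^2 + 9*z + (1.0/2)*(-0.2757 - z + 0.6937)^2
FOC: (2*7 + 1.0)*z = -9 + 1.0*(-0.2757 + 0.6937)
z^{k+1} = -0.5721
Step 3: u-update.
u^{k+1} = 0.6937 - 0.2757 + 0.5721 = 0.9902
Step 4: Primal residual = |-0.2757 + 0.5721| = 0.2965


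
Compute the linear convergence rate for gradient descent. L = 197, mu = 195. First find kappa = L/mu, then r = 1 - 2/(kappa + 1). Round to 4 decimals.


Step 1: Compute the condition number.
kappa = L/mu = 197/195 = 1.0103
Step 2: Compute the convergence rate.
r = 1 - 2/(kappa + 1) = 1 - 2*mu/(L + mu) = (L - mu)/(L + mu) = 2/392 = 0.0051


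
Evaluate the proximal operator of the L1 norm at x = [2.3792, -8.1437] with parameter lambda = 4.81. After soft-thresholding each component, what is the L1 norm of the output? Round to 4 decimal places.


Soft-thresholding with lambda = 4.81:
prox(2.3792) = sign(2.3792)*max(|2.3792| - 4.81, 0) = 0.0
prox(-8.1437) = sign(-8.1437)*max(|-8.1437| - 4.81, 0) = -3.3337
prox(x) = [0.0, -3.3337]
||prox(x)||_1 = 0.0 + 3.3337 = 3.3337


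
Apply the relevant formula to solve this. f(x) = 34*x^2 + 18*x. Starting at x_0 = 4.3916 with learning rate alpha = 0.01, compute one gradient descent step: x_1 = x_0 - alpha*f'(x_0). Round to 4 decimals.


We compute the gradient at x_0 and apply the update.
f'(x) = 68*x + 18
f'(4.3916) = 68*4.3916 + 18 = 316.6288
x_1 = 4.3916 - 0.01*316.6288 = 1.2253


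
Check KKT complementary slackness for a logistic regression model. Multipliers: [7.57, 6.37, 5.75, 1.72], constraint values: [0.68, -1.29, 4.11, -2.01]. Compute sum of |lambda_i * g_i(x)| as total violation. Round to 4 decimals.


KKT complementary slackness check:
lambda_1 * g_1 = 7.57 * 0.68 = 5.1476
lambda_2 * g_2 = 6.37 * -1.29 = -8.2173
lambda_3 * g_3 = 5.75 * 4.11 = 23.6325
lambda_4 * g_4 = 1.72 * -2.01 = -3.4572
Total violation = 5.1476 + 8.2173 + 23.6325 + 3.4572 = 40.4546


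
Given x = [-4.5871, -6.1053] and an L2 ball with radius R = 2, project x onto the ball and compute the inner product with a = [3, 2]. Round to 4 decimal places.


Step 1: Compute ||x|| (intermediates to 6 decimals).
||x|| = sqrt((-4.5871)^2 + (-6.1053)^2) = 7.636503
Step 2: Project.
Since ||x|| > R, scale = R/||x|| = 2/7.636503 = 0.2619, proj(x) = scale * x
proj(x) = [-1.201361, -1.598978]
Step 3: Dot product.
a^T * proj(x) = 3*(-1.201361) + 2*(-1.598978) = -6.802


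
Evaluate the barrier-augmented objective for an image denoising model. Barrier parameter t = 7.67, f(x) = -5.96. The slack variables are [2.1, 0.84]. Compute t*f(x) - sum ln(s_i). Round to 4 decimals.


Step 1: Compute log-barrier.
ln values: [0.7419, -0.1744]
phi = -(0.7419 - 0.1744) = -0.5676
Step 2: Compute augmented objective.
t*f(x) = 7.67*-5.96 = -45.7132
Total = -45.7132 - 0.5676 = -46.2808


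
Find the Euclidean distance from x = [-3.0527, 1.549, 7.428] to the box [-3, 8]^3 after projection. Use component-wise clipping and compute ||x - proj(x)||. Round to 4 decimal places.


Project each component onto [-3, 8].
clip(-3.0527) = -3.0, clip(1.549) = 1.549, clip(7.428) = 7.428
Projection = [-3.0, 1.549, 7.428]
Squared diffs: [0.0028, 0.0, 0.0]
Distance = sqrt(0.0028) = 0.0527


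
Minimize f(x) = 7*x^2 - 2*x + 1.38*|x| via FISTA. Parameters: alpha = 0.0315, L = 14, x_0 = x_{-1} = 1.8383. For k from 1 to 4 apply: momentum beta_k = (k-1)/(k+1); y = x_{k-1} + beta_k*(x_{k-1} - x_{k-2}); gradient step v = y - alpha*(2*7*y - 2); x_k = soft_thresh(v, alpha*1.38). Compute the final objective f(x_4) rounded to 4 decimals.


FISTA on f(x) = 7*x^2 - 2*x + 1.38*|x|
L = 14, alpha = 0.0315
Iteration 1: beta = 0.0, y = 1.8383 + 0.0*(1.8383 - 1.8383) = 1.8383
  grad(y) = 23.7362, v = y - alpha*grad = 1.0906
  prox(v) = soft_thresh(1.0906, 0.0435) = 1.0471
Iteration 2: beta = 0.3333, y = 1.0471 + 0.3333*(1.0471 - 1.8383) = 0.7834
  grad(y) = 8.9679, v = y - alpha*grad = 0.5009
  prox(v) = soft_thresh(0.5009, 0.0435) = 0.4575
Iteration 3: beta = 0.5, y = 0.4575 + 0.5*(0.4575 - 1.0471) = 0.1626
  grad(y) = 0.2767, v = y - alpha*grad = 0.1539
  prox(v) = soft_thresh(0.1539, 0.0435) = 0.1104
Iteration 4: beta = 0.6, y = 0.1104 + 0.6*(0.1104 - 0.4575) = -0.0978
  grad(y) = -3.3689, v = y - alpha*grad = 0.0083
  prox(v) = soft_thresh(0.0083, 0.0435) = 0.0
f(x_4) = 7*0.0^2 - 2*0.0 + 1.38*|0.0| = 0.0


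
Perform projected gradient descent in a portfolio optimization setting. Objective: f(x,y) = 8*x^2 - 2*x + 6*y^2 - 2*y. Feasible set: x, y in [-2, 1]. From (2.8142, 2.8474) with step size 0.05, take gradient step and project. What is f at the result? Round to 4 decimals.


Step 1: Compute gradient at (2.8142, 2.8474).
grad_x = 2*8*2.8142 - 2 = 43.0272
grad_y = 2*6*2.8474 - 2 = 32.1688
Step 2: Gradient step.
x_raw = 2.8142 - 0.05*43.0272 = 0.6628
y_raw = 2.8474 - 0.05*32.1688 = 1.239
Step 3: Project onto [-2, 1].
x_proj = clip(0.6628) = 0.6628
y_proj = clip(1.239) = 1.0
Step 4: Evaluate f.
f(0.6628, 1.0) = 6.1892


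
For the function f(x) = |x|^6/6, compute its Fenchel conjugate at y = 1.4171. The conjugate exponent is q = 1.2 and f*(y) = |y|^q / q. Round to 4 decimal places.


The conjugate exponent q satisfies 1/p + 1/q = 1.
p = 6, so q = 6/(6 - 1) = 1.2
|y|^q = 1.4171^1.2 = 1.5194
f*(1.4171) = 1.5194 / 1.2 = 1.2662


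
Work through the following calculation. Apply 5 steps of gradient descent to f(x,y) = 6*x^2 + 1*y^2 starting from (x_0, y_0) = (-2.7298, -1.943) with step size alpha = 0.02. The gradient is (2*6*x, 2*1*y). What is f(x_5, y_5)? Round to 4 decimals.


Gradient descent on f(x,y) = 6*x^2 + 1*y^2.
Starting point: (-2.7298, -1.943), alpha = 0.02
Step 1: grad_x = 2*6*-2.7298 = -32.7576, grad_y = 2*1*-1.943 = -3.886
  x_1 = -2.7298 - 0.02*-32.7576 = -2.0746
  y_1 = -1.943 - 0.02*-3.886 = -1.8653
Step 2: grad_x = 2*6*-2.0746 = -24.8958, grad_y = 2*1*-1.8653 = -3.7306
  x_2 = -2.0746 - 0.02*-24.8958 = -1.5767
  y_2 = -1.8653 - 0.02*-3.7306 = -1.7907
Step 3: grad_x = 2*6*-1.5767 = -18.9208, grad_y = 2*1*-1.7907 = -3.5813
  x_3 = -1.5767 - 0.02*-18.9208 = -1.1983
  y_3 = -1.7907 - 0.02*-3.5813 = -1.719
Step 4: grad_x = 2*6*-1.1983 = -14.3798, grad_y = 2*1*-1.719 = -3.4381
  x_4 = -1.1983 - 0.02*-14.3798 = -0.9107
  y_4 = -1.719 - 0.02*-3.4381 = -1.6503
Step 5: grad_x = 2*6*-0.9107 = -10.9286, grad_y = 2*1*-1.6503 = -3.3006
  x_5 = -0.9107 - 0.02*-10.9286 = -0.6921
  y_5 = -1.6503 - 0.02*-3.3006 = -1.5843
f(-0.6921, -1.5843) = 6*(-0.6921)^2 + 1*(-1.5843)^2 = 5.3843


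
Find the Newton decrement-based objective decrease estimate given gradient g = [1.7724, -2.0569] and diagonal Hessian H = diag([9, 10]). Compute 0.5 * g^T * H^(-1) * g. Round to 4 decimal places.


Step 1: H is diagonal, so H^(-1) * g = [0.1969, -0.2057].
Step 2: g^T H^(-1) g = sum_i g_i^2 / H_ii
  = (1.7724)^2/9 + (-2.0569)^2/10
  = 0.349 + 0.4231 = 0.7721
Step 3: Objective decrease = 0.5 * g^T H^(-1) g = 0.3861


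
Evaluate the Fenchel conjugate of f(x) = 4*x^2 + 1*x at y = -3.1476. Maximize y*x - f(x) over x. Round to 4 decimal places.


f*(y) = sup_x {y*x - a*x^2 - b*x} = sup_x {(y-b)*x - a*x^2}
FOC: (y - b) - 2a*x = 0 => x* = (y - b)/(2a)
x* = (-3.1476 - 1)/(2*4) = -0.5185
f*(-3.1476) = (y-b)^2/(4a) = (-3.1476 - 1)^2/(4*4)
= 17.2026/16 = 1.0752


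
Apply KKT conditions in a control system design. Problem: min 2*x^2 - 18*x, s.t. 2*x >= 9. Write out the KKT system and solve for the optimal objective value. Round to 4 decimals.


Step 1: Try lambda = 0 (constraint inactive).
Stationarity: 2*2*x - 18 = 0
x* = 18/(2*2) = 4.5
Check constraint: 2*4.5 = 9.0 >= 9 -- satisfied.
Step 2: Compute optimal value.
f(x*) = 2*4.5^2 - 18*4.5 = -40.5


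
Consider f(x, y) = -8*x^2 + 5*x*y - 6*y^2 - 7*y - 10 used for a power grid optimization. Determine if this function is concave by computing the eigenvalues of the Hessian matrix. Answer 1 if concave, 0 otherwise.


The Hessian of f(x,y) = -8*x^2 + 5*x*y - 6*y^2 - 7*y - 10 is:
H = [[-16, 5], [5, -12]]
Trace = -16 - 12 = -28
Determinant = -16*-12 - (5)^2 = 167
Discriminant = (-28)^2 - 4*167 = 116.0
Eigenvalues: lambda_1 = -19.3852, lambda_2 = -8.6148
The function is concave.

1


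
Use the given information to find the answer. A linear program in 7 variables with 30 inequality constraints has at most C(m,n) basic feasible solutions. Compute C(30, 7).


Each vertex corresponds to some choice of n active constraints out of m, so the number of vertices is at most C(m, n) = m! / (n!(m-n)!).
m = 30, n = 7
Numerator: 30 * 29 * 28 * 27 * 26 * 25 * 24
Denominator: 7! = 5040
C(30, 7) = 2035800


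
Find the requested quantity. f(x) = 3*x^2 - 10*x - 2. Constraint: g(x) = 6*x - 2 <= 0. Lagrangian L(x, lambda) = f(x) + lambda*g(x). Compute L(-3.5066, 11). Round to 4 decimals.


Step 1: Evaluate f(x).
f(-3.5066) = 3*(-3.5066)^2 - 10*(-3.5066) - 2 = 69.9547
Step 2: Evaluate g(x).
g(-3.5066) = 6*-3.5066 - 2 = -23.0396
Step 3: Compute Lagrangian.
L = 69.9547 + 11*-23.0396 = -183.4809


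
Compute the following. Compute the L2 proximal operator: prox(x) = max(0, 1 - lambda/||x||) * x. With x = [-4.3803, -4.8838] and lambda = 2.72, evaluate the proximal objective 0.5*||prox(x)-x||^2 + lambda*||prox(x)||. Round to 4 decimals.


Step 1: Compute ||x||.
||x|| = 6.5604
Step 2: Compute scaling factor.
scale = max(0, 1 - 2.72/6.5604) = 0.5854
Step 3: prox(x) = [-2.5642, -2.8589]
||prox(x)|| = 3.8404
Step 4: Proximal objective.
0.5*||prox-x||^2 = 3.6992
lambda*||prox|| = 10.4459
Total = 14.145


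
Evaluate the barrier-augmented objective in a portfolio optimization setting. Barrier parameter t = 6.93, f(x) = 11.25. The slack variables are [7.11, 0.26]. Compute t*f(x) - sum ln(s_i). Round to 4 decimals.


Step 1: Compute log-barrier.
ln values: [1.9615, -1.3471]
phi = -(1.9615 - 1.3471) = -0.6144
Step 2: Compute augmented objective.
t*f(x) = 6.93*11.25 = 77.9625
Total = 77.9625 - 0.6144 = 77.3481


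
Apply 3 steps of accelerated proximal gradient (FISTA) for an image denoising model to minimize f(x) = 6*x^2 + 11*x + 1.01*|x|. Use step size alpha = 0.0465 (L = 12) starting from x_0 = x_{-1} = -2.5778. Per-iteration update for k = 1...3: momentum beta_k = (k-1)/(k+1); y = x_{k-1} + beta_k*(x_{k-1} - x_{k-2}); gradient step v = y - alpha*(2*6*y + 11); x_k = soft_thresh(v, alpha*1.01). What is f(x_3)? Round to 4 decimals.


FISTA on f(x) = 6*x^2 + 11*x + 1.01*|x|
L = 12, alpha = 0.0465
Iteration 1: beta = 0.0, y = -2.5778 + 0.0*(-2.5778 + 2.5778) = -2.5778
  grad(y) = -19.9336, v = y - alpha*grad = -1.6509
  prox(v) = soft_thresh(-1.6509, 0.047) = -1.6039
Iteration 2: beta = 0.3333, y = -1.6039 + 0.3333*(-1.6039 + 2.5778) = -1.2793
  grad(y) = -4.3516, v = y - alpha*grad = -1.0769
  prox(v) = soft_thresh(-1.0769, 0.047) = -1.03
Iteration 3: beta = 0.5, y = -1.03 + 0.5*(-1.03 + 1.6039) = -0.743
  grad(y) = 2.0838, v = y - alpha*grad = -0.8399
  prox(v) = soft_thresh(-0.8399, 0.047) = -0.7929
f(x_3) = 6*(-0.7929)^2 + 11*(-0.7929) + 1.01*|-0.7929| = -4.149


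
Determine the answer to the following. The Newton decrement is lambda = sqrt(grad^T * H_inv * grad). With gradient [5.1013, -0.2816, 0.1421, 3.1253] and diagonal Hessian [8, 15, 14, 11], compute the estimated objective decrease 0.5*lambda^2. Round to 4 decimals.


Step 1: H is diagonal, so H^(-1) * g = [0.6377, -0.0188, 0.0102, 0.2841].
Step 2: g^T H^(-1) g = sum_i g_i^2 / H_ii
  = (5.1013)^2/8 + (-0.2816)^2/15 + (0.1421)^2/14 + (3.1253)^2/11
  = 3.2529 + 0.0053 + 0.0014 + 0.888 = 4.1476
Step 3: Objective decrease = 0.5 * g^T H^(-1) g = 2.0738


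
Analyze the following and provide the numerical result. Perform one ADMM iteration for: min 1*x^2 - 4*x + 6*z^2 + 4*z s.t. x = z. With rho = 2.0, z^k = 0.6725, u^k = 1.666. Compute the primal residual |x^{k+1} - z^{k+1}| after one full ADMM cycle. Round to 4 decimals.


ADMM iteration with rho = 2.0, z^k = 0.6725, u^k = 1.666
Step 1: x-update.
Minimize 1*x^2 - 4*x + (2.0/2)*(x - 0.6725 + 1.666)^2
FOC: (2*1 + 2.0)*x = 4 + 2.0*(0.6725 - 1.666)
x^{k+1} = 0.5033
Step 2: z-update.
Minimize 6*z^2 + 4*z + (2.0/2)*(0.5033 - z + 1.666)^2
FOC: (2*6 + 2.0)*z = -4 + 2.0*(0.5033 + 1.666)
z^{k+1} = 0.0242
Step 3: u-update.
u^{k+1} = 1.666 + 0.5033 - 0.0242 = 2.1451
Step 4: Primal residual = |0.5033 - 0.0242| = 0.4791


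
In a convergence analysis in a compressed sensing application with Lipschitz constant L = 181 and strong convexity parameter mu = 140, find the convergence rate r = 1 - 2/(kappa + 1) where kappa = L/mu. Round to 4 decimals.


Step 1: Compute the condition number.
kappa = L/mu = 181/140 = 1.2929
Step 2: Compute the convergence rate.
r = 1 - 2/(kappa + 1) = 1 - 2*mu/(L + mu) = (L - mu)/(L + mu) = 41/321 = 0.1277


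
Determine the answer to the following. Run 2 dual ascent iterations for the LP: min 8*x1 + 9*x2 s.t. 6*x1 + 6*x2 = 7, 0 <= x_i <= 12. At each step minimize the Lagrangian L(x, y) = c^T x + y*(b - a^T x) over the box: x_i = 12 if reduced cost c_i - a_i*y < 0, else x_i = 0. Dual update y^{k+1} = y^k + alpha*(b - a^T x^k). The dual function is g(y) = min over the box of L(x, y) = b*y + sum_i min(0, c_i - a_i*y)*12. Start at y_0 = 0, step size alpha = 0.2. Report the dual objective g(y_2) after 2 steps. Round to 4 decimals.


Dual ascent for LP: min 8*x1 + 9*x2, 6*x1 + 6*x2 = 7, 0 <= x_i <= 12
Step 1: y^k = 0.0, reduced costs: (8.0, 9.0)
  x^k = (0.0, 0.0), subgradient = b - a^T x = 7.0
  y^{k+1} = 0.0 + 0.2*7.0 = 1.4
Step 2: y^k = 1.4, reduced costs: (-0.4, 0.6)
  x^k = (12.0, 0.0), subgradient = b - a^T x = -65.0
  y^{k+1} = 1.4 + 0.2*-65.0 = -11.6
Dual objective at y_2 = -11.6: reduced costs (77.6, 78.6), box minimizer x = (0.0, 0.0)
g(y_2) = b*y + (c1 - a1*y)*x1 + (c2 - a2*y)*x2 = 7*(-11.6) + 77.6*0.0 + 78.6*0.0 = -81.2 + 0.0 + 0.0 = -81.2


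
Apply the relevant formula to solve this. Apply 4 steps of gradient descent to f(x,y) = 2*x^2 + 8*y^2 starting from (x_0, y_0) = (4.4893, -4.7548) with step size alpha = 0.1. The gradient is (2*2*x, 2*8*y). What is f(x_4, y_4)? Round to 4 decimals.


Gradient descent on f(x,y) = 2*x^2 + 8*y^2.
Starting point: (4.4893, -4.7548), alpha = 0.1
Step 1: grad_x = 2*2*4.4893 = 17.9572, grad_y = 2*8*-4.7548 = -76.0768
  x_1 = 4.4893 - 0.1*17.9572 = 2.6936
  y_1 = -4.7548 - 0.1*-76.0768 = 2.8529
Step 2: grad_x = 2*2*2.6936 = 10.7743, grad_y = 2*8*2.8529 = 45.6461
  x_2 = 2.6936 - 0.1*10.7743 = 1.6161
  y_2 = 2.8529 - 0.1*45.6461 = -1.7117
Step 3: grad_x = 2*2*1.6161 = 6.4646, grad_y = 2*8*-1.7117 = -27.3876
  x_3 = 1.6161 - 0.1*6.4646 = 0.9697
  y_3 = -1.7117 - 0.1*-27.3876 = 1.027
Step 4: grad_x = 2*2*0.9697 = 3.8788, grad_y = 2*8*1.027 = 16.4326
  x_4 = 0.9697 - 0.1*3.8788 = 0.5818
  y_4 = 1.027 - 0.1*16.4326 = -0.6162
f(0.5818, -0.6162) = 2*0.5818^2 + 8*(-0.6162)^2 = 3.7149


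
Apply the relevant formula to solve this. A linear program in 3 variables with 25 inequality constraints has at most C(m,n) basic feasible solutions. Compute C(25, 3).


Each vertex corresponds to some choice of n active constraints out of m, so the number of vertices is at most C(m, n) = m! / (n!(m-n)!).
m = 25, n = 3
Numerator: 25 * 24 * 23
Denominator: 3! = 6
C(25, 3) = 2300


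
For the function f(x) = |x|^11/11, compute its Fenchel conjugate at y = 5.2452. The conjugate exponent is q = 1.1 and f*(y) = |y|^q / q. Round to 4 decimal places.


The conjugate exponent q satisfies 1/p + 1/q = 1.
p = 11, so q = 11/(11 - 1) = 1.1
|y|^q = 5.2452^1.1 = 6.1907
f*(5.2452) = 6.1907 / 1.1 = 5.6279


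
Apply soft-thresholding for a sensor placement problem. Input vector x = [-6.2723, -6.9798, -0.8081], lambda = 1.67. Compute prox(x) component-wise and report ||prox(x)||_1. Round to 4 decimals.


Soft-thresholding with lambda = 1.67:
prox(-6.2723) = sign(-6.2723)*max(|-6.2723| - 1.67, 0) = -4.6023
prox(-6.9798) = sign(-6.9798)*max(|-6.9798| - 1.67, 0) = -5.3098
prox(-0.8081) = sign(-0.8081)*max(|-0.8081| - 1.67, 0) = 0.0
prox(x) = [-4.6023, -5.3098, 0.0]
||prox(x)||_1 = 4.6023 + 5.3098 + 0.0 = 9.9121


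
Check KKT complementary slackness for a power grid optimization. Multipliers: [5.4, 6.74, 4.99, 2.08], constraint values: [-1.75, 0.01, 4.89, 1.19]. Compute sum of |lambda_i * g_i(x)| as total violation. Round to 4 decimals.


KKT complementary slackness check:
lambda_1 * g_1 = 5.4 * -1.75 = -9.45
lambda_2 * g_2 = 6.74 * 0.01 = 0.0674
lambda_3 * g_3 = 4.99 * 4.89 = 24.4011
lambda_4 * g_4 = 2.08 * 1.19 = 2.4752
Total violation = 9.45 + 0.0674 + 24.4011 + 2.4752 = 36.3937


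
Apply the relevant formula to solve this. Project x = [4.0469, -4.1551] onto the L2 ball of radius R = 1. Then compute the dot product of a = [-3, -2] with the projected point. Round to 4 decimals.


Step 1: Compute ||x|| (intermediates to 6 decimals).
||x|| = sqrt(4.0469^2 + (-4.1551)^2) = 5.800194
Step 2: Project.
Since ||x|| > R, scale = R/||x|| = 1/5.800194 = 0.172408, proj(x) = scale * x
proj(x) = [0.697718, -0.716372]
Step 3: Dot product.
a^T * proj(x) = -3*0.697718 - 2*(-0.716372) = -0.6604


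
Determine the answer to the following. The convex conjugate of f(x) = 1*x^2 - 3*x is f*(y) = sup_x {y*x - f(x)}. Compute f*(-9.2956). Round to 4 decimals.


f*(y) = sup_x {y*x - a*x^2 - b*x} = sup_x {(y-b)*x - a*x^2}
FOC: (y - b) - 2a*x = 0 => x* = (y - b)/(2a)
x* = (-9.2956 + 3)/(2*1) = -3.1478
f*(-9.2956) = (y-b)^2/(4a) = (-9.2956 + 3)^2/(4*1)
= 39.6346/4 = 9.9086


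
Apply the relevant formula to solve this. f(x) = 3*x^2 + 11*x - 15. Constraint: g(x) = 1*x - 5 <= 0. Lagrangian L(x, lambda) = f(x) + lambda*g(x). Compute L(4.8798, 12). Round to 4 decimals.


Step 1: Evaluate f(x).
f(4.8798) = 3*4.8798^2 + 11*4.8798 - 15 = 110.1151
Step 2: Evaluate g(x).
g(4.8798) = 1*4.8798 - 5 = -0.1202
Step 3: Compute Lagrangian.
L = 110.1151 + 12*-0.1202 = 108.6727


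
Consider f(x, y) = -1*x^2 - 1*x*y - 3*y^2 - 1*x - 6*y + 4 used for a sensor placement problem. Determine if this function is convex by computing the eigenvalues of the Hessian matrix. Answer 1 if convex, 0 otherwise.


The Hessian of f(x,y) = -1*x^2 - 1*x*y - 3*y^2 - 1*x - 6*y + 4 is:
H = [[-2, -1], [-1, -6]]
Trace = -2 - 6 = -8
Determinant = -2*-6 - (-1)^2 = 11
Discriminant = (-8)^2 - 4*11 = 20.0
Eigenvalues: lambda_1 = -6.2361, lambda_2 = -1.7639
The function is not convex.

0


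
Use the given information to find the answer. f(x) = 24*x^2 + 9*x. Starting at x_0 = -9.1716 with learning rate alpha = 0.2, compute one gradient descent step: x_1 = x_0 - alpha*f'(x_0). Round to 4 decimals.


We compute the gradient at x_0 and apply the update.
f'(x) = 48*x + 9
f'(-9.1716) = 48*-9.1716 + 9 = -431.2368
x_1 = -9.1716 - 0.2*-431.2368 = 77.0758


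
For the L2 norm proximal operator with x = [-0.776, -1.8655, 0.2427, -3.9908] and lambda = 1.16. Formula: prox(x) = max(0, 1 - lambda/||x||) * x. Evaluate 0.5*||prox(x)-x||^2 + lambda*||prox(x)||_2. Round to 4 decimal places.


Step 1: Compute ||x||.
||x|| = 4.4797
Step 2: Compute scaling factor.
scale = max(0, 1 - 1.16/4.4797) = 0.7411
Step 3: prox(x) = [-0.5751, -1.3824, 0.1799, -2.9574]
||prox(x)|| = 3.3197
Step 4: Proximal objective.
0.5*||prox-x||^2 = 0.6728
lambda*||prox|| = 3.8509
Total = 4.5236


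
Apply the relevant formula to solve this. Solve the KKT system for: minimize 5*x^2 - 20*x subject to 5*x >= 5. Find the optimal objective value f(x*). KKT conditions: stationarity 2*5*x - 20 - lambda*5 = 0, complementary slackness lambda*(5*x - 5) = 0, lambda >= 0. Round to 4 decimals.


Step 1: Try lambda = 0 (constraint inactive).
Stationarity: 2*5*x - 20 = 0
x* = 20/(2*5) = 2.0
Check constraint: 5*2.0 = 10.0 >= 5 -- satisfied.
Step 2: Compute optimal value.
f(x*) = 5*2.0^2 - 20*2.0 = -20.0


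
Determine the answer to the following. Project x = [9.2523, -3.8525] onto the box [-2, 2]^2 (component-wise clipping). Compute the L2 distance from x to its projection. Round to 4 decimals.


Project each component onto [-2, 2].
clip(9.2523) = 2.0, clip(-3.8525) = -2.0
Projection = [2.0, -2.0]
Squared diffs: [52.5959, 3.4318]
Distance = sqrt(56.0277) = 7.4852


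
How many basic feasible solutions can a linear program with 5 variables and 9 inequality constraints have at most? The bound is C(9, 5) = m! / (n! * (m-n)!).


Each vertex corresponds to some choice of n active constraints out of m, so the number of vertices is at most C(m, n) = m! / (n!(m-n)!).
m = 9, n = 5
Numerator: 9 * 8 * 7 * 6 * 5
Denominator: 5! = 120
C(9, 5) = 126


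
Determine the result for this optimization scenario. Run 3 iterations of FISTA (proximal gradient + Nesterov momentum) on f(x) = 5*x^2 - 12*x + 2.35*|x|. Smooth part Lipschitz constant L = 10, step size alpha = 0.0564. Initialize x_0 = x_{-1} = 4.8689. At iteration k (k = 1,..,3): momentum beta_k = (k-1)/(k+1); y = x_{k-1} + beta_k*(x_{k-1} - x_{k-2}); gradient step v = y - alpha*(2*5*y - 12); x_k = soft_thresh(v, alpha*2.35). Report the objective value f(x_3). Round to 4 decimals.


FISTA on f(x) = 5*x^2 - 12*x + 2.35*|x|
L = 10, alpha = 0.0564
Iteration 1: beta = 0.0, y = 4.8689 + 0.0*(4.8689 - 4.8689) = 4.8689
  grad(y) = 36.689, v = y - alpha*grad = 2.7996
  prox(v) = soft_thresh(2.7996, 0.1325) = 2.6671
Iteration 2: beta = 0.3333, y = 2.6671 + 0.3333*(2.6671 - 4.8689) = 1.9332
  grad(y) = 7.3317, v = y - alpha*grad = 1.5197
  prox(v) = soft_thresh(1.5197, 0.1325) = 1.3871
Iteration 3: beta = 0.5, y = 1.3871 + 0.5*(1.3871 - 2.6671) = 0.7471
  grad(y) = -4.5287, v = y - alpha*grad = 1.0025
  prox(v) = soft_thresh(1.0025, 0.1325) = 0.87
f(x_3) = 5*0.87^2 - 12*0.87 + 2.35*|0.87| = -4.611


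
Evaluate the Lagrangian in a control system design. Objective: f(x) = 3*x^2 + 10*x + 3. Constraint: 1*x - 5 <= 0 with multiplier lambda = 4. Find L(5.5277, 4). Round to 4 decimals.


Step 1: Evaluate f(x).
f(5.5277) = 3*5.5277^2 + 10*5.5277 + 3 = 149.9434
Step 2: Evaluate g(x).
g(5.5277) = 1*5.5277 - 5 = 0.5277
Step 3: Compute Lagrangian.
L = 149.9434 + 4*0.5277 = 152.0542


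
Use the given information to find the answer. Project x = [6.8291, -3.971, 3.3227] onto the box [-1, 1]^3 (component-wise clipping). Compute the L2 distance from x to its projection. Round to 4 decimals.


Project each component onto [-1, 1].
clip(6.8291) = 1.0, clip(-3.971) = -1.0, clip(3.3227) = 1.0
Projection = [1.0, -1.0, 1.0]
Squared diffs: [33.9784, 8.8268, 5.3949]
Distance = sqrt(48.2001) = 6.9426


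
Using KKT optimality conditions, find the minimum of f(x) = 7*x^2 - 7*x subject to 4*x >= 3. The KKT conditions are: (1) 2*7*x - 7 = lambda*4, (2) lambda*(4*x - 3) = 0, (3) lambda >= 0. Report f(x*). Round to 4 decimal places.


Step 1: Try lambda = 0 (constraint inactive).
x_unc = 7/(2*7) = 0.5
Check: 4*0.5 = 2.0 < 3 -- violated!
Step 2: Constraint must be active: 4*x = 3
x* = 3/4 = 0.75
lambda = (2*7*0.75 - 7)/4 = 0.875
Step 3: Compute optimal value.
f(x*) = 7*0.75^2 - 7*0.75 = -1.3125
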